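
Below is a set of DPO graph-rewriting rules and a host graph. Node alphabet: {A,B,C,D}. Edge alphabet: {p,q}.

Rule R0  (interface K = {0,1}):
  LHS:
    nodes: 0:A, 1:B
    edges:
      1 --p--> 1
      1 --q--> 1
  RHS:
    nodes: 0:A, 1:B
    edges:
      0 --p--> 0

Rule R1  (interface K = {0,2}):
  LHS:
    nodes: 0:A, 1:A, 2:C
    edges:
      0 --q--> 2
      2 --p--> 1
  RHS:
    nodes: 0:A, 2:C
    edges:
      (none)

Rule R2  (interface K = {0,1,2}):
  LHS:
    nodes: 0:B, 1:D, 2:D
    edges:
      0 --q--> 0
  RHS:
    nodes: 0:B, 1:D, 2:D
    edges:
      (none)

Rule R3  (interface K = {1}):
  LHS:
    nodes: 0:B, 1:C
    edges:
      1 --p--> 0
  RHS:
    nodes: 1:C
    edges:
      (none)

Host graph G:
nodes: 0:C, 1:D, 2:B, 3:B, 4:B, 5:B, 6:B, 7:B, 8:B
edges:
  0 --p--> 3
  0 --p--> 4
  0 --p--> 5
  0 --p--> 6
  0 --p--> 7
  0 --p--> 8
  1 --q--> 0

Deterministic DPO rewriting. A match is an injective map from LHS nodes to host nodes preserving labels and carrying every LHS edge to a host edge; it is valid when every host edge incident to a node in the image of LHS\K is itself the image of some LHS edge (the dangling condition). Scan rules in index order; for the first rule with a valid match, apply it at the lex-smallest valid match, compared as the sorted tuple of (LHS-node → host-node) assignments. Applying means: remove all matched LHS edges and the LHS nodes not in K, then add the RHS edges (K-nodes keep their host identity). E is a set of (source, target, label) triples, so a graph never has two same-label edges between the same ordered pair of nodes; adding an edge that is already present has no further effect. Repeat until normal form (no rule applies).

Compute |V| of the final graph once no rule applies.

[0] host  ⇒  9 nodes, 7 edges  {0-p->3 0-p->4 0-p->5 0-p->6 0-p->7 0-p->8 1-q->0}
[1] R3 @ {0↦3, 1↦0}  ⇒  8 nodes, 6 edges  {0-p->4 0-p->5 0-p->6 0-p->7 0-p->8 1-q->0}
[2] R3 @ {0↦4, 1↦0}  ⇒  7 nodes, 5 edges  {0-p->5 0-p->6 0-p->7 0-p->8 1-q->0}
[3] R3 @ {0↦5, 1↦0}  ⇒  6 nodes, 4 edges  {0-p->6 0-p->7 0-p->8 1-q->0}
[4] R3 @ {0↦6, 1↦0}  ⇒  5 nodes, 3 edges  {0-p->7 0-p->8 1-q->0}
[5] R3 @ {0↦7, 1↦0}  ⇒  4 nodes, 2 edges  {0-p->8 1-q->0}
[6] R3 @ {0↦8, 1↦0}  ⇒  3 nodes, 1 edges  {1-q->0}
halt: no rule applies after step 6
NF nodes: {0:C, 1:D, 2:B}

Answer: 3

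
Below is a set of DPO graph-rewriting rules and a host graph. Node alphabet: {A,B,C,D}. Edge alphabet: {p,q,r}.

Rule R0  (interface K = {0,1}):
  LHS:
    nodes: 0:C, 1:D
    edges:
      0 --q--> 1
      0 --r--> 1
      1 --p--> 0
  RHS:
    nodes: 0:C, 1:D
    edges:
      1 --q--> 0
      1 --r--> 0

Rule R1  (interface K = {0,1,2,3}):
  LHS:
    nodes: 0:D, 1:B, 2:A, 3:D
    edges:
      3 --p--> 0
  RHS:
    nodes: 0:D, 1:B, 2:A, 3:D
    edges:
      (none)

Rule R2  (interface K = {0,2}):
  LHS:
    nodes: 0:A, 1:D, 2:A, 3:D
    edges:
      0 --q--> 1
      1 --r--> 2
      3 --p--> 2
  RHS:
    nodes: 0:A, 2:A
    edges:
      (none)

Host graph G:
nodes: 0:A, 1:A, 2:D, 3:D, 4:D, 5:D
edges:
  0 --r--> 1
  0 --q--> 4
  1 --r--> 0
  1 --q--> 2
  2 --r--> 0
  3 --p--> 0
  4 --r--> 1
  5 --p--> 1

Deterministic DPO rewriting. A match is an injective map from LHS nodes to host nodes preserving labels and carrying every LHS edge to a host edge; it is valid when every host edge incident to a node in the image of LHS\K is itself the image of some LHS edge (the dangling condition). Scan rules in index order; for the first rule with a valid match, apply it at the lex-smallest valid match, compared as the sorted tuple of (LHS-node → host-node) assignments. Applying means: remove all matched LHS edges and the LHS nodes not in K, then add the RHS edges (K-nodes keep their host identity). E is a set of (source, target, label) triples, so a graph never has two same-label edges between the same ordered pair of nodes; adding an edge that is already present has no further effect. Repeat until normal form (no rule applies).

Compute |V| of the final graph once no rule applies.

Answer: 2

Steps:
initial: |V|=6 |E|=8  E = 0-r->1 0-q->4 1-r->0 1-q->2 2-r->0 3-p->0 4-r->1 5-p->1
step 1: apply R2 at {0↦0, 1↦4, 2↦1, 3↦5}  → |V|=4 |E|=5  E = 0-r->1 1-r->0 1-q->2 2-r->0 3-p->0
step 2: apply R2 at {0↦1, 1↦2, 2↦0, 3↦3}  → |V|=2 |E|=2  E = 0-r->1 1-r->0
normal form: no rule applies after step 2
NF nodes: {0:A, 1:A}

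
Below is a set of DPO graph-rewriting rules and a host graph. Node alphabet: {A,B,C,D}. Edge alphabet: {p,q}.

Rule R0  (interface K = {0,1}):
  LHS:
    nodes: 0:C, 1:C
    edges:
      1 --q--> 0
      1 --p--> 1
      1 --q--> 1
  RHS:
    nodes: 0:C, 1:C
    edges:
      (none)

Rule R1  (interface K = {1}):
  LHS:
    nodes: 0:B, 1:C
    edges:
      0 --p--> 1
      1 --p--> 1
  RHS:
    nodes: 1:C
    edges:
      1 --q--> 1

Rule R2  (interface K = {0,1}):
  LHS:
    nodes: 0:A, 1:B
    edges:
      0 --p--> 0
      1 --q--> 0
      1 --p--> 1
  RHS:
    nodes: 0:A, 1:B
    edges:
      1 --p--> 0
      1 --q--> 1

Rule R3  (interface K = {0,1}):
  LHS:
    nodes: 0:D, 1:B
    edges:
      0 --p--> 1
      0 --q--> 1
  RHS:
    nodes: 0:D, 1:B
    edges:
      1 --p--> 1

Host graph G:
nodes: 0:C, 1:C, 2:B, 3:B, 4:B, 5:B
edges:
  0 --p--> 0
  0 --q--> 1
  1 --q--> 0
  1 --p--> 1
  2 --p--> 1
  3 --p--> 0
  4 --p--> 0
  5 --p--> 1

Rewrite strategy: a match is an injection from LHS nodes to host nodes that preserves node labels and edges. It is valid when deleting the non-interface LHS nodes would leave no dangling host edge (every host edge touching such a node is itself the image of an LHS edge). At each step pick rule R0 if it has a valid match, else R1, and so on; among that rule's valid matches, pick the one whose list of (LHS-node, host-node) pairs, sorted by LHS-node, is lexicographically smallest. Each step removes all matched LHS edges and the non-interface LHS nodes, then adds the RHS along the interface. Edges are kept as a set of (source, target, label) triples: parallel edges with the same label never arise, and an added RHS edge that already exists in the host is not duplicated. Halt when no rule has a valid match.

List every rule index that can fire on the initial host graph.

R0: no valid match — LHS pattern not found
R1: 4 valid matches — {0↦2, 1↦1}, {0↦3, 1↦0}, {0↦4, 1↦0} (+1 more)
R2: no valid match — LHS pattern not found
R3: no valid match — LHS pattern not found

Answer: [R1]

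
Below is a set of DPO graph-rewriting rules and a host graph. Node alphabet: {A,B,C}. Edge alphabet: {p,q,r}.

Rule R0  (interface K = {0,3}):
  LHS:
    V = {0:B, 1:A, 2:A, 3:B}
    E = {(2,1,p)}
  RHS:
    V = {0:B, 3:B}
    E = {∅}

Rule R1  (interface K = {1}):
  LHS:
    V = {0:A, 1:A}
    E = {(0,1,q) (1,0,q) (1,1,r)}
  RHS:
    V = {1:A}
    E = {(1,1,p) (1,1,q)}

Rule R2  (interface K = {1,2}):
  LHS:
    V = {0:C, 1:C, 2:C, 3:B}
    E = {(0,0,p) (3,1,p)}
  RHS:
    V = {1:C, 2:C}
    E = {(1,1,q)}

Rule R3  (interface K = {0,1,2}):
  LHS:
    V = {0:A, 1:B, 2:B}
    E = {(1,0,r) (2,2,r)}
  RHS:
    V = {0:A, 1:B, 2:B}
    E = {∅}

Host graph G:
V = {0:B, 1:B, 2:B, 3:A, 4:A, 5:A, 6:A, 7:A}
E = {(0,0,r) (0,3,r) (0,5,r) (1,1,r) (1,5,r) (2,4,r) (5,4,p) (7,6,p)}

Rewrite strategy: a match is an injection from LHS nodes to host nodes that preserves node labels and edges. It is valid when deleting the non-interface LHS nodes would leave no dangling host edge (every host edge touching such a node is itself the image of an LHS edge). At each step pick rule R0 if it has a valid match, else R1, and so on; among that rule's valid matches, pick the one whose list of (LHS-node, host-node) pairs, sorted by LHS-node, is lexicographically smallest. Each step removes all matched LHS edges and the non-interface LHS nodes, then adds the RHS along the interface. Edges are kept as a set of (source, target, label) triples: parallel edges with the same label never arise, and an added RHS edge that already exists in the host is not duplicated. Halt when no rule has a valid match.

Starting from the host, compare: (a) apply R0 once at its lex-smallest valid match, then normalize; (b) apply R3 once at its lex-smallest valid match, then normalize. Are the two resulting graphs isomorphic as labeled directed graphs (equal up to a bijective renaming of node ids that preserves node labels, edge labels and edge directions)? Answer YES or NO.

Answer: YES

Derivation:
branch R0-first: apply at {0↦0, 1↦6, 2↦7, 3↦1} → |E|=7, then 2 more step(s) → NF |V|=6 |E|=3 V={0:B, 1:B, 2:B, 3:A, 4:A, 5:A} E=0-r->5 1-r->5 5-p->4
branch R3-first: apply at {0↦3, 1↦0, 2↦1} → |E|=6, then 2 more step(s) → NF |V|=6 |E|=3 V={0:B, 1:B, 2:B, 3:A, 4:A, 5:A} E=0-r->5 1-r->5 5-p->4
graphs isomorphic (equal up to label-preserving node renaming)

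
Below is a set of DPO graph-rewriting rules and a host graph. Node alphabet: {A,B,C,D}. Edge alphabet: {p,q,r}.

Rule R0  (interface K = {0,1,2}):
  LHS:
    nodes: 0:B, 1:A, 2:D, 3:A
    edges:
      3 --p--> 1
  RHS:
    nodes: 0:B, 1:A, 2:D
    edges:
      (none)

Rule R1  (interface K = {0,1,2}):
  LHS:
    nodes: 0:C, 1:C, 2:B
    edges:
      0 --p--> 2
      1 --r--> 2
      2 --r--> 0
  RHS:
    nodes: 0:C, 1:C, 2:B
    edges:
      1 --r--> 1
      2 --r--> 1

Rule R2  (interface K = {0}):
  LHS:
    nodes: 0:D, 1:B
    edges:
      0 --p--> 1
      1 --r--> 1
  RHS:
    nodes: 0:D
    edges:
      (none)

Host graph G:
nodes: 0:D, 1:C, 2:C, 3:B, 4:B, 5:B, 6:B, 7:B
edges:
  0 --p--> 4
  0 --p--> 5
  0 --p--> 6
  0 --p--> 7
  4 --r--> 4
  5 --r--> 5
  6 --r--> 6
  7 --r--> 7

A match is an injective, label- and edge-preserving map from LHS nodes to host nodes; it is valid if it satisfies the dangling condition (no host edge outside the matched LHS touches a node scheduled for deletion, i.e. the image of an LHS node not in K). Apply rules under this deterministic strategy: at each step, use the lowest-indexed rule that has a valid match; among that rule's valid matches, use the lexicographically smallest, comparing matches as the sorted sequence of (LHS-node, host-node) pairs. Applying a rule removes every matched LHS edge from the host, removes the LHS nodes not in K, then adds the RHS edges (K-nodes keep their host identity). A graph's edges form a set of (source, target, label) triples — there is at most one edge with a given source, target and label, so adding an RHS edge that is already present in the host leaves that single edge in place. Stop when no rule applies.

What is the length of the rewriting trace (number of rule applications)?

initial: |V|=8 |E|=8  E = 0-p->4 0-p->5 0-p->6 0-p->7 4-r->4 5-r->5 6-r->6 7-r->7
step 1: apply R2 at {0↦0, 1↦4}  → |V|=7 |E|=6  E = 0-p->5 0-p->6 0-p->7 5-r->5 6-r->6 7-r->7
step 2: apply R2 at {0↦0, 1↦5}  → |V|=6 |E|=4  E = 0-p->6 0-p->7 6-r->6 7-r->7
step 3: apply R2 at {0↦0, 1↦6}  → |V|=5 |E|=2  E = 0-p->7 7-r->7
step 4: apply R2 at {0↦0, 1↦7}  → |V|=4 |E|=0  E = ∅
halt: no rule applies after step 4

Answer: 4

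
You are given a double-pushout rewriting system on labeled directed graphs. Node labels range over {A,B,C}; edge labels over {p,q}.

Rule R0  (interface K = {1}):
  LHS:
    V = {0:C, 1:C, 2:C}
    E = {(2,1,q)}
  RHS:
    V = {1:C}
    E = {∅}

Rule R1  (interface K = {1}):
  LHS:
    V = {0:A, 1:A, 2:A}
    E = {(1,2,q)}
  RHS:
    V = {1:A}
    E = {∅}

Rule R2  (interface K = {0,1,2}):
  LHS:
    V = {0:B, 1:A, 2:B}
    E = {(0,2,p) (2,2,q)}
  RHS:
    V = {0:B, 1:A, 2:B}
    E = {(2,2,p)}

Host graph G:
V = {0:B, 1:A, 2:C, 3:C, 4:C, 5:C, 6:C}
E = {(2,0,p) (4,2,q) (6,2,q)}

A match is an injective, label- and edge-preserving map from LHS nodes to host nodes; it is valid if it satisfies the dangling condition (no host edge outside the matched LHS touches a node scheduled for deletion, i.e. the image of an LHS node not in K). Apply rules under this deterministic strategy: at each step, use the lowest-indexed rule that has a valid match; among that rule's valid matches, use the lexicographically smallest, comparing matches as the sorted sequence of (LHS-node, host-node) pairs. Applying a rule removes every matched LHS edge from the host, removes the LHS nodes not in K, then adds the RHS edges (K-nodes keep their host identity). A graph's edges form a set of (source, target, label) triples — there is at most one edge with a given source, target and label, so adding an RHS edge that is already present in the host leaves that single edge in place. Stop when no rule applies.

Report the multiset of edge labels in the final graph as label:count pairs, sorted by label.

Answer: p:1

Rewrite trace:
[0] host  ⇒  7 nodes, 3 edges  {2-p->0 4-q->2 6-q->2}
[1] R0 @ {0↦3, 1↦2, 2↦4}  ⇒  5 nodes, 2 edges  {2-p->0 6-q->2}
[2] R0 @ {0↦5, 1↦2, 2↦6}  ⇒  3 nodes, 1 edges  {2-p->0}
normal form: no rule applies after step 2
NF edges: [(2, 0, 'p')]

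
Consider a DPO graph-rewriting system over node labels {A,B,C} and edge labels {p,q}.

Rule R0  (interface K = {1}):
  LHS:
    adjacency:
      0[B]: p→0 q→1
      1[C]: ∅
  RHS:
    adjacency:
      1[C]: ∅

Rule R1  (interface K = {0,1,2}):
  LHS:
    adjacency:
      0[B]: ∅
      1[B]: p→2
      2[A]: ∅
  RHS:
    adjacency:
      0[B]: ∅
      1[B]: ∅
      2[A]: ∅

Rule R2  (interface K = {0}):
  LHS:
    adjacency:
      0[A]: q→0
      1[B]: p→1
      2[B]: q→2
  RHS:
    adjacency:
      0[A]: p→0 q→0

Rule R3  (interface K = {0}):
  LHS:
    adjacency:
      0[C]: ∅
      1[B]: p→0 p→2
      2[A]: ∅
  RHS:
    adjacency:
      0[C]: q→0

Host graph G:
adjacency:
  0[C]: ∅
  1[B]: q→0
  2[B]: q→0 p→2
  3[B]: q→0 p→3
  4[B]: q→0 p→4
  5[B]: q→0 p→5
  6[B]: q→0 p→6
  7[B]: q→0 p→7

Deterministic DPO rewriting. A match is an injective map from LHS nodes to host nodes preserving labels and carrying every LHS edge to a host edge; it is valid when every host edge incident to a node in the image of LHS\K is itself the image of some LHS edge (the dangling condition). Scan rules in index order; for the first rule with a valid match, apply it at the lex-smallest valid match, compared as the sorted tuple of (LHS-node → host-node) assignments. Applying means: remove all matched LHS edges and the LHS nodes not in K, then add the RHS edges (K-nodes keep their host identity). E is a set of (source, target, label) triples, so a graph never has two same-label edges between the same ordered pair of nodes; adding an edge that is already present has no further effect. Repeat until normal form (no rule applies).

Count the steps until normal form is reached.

Answer: 6

Derivation:
[0] host  ⇒  8 nodes, 13 edges  {1-q->0 2-q->0 2-p->2 3-q->0 3-p->3 4-q->0 4-p->4 5-q->0 5-p->5 6-q->0 6-p->6 7-q->0 7-p->7}
[1] R0 @ {0↦2, 1↦0}  ⇒  7 nodes, 11 edges  {1-q->0 3-q->0 3-p->3 4-q->0 4-p->4 5-q->0 5-p->5 6-q->0 6-p->6 7-q->0 7-p->7}
[2] R0 @ {0↦3, 1↦0}  ⇒  6 nodes, 9 edges  {1-q->0 4-q->0 4-p->4 5-q->0 5-p->5 6-q->0 6-p->6 7-q->0 7-p->7}
[3] R0 @ {0↦4, 1↦0}  ⇒  5 nodes, 7 edges  {1-q->0 5-q->0 5-p->5 6-q->0 6-p->6 7-q->0 7-p->7}
[4] R0 @ {0↦5, 1↦0}  ⇒  4 nodes, 5 edges  {1-q->0 6-q->0 6-p->6 7-q->0 7-p->7}
[5] R0 @ {0↦6, 1↦0}  ⇒  3 nodes, 3 edges  {1-q->0 7-q->0 7-p->7}
[6] R0 @ {0↦7, 1↦0}  ⇒  2 nodes, 1 edges  {1-q->0}
normal form: no rule applies after step 6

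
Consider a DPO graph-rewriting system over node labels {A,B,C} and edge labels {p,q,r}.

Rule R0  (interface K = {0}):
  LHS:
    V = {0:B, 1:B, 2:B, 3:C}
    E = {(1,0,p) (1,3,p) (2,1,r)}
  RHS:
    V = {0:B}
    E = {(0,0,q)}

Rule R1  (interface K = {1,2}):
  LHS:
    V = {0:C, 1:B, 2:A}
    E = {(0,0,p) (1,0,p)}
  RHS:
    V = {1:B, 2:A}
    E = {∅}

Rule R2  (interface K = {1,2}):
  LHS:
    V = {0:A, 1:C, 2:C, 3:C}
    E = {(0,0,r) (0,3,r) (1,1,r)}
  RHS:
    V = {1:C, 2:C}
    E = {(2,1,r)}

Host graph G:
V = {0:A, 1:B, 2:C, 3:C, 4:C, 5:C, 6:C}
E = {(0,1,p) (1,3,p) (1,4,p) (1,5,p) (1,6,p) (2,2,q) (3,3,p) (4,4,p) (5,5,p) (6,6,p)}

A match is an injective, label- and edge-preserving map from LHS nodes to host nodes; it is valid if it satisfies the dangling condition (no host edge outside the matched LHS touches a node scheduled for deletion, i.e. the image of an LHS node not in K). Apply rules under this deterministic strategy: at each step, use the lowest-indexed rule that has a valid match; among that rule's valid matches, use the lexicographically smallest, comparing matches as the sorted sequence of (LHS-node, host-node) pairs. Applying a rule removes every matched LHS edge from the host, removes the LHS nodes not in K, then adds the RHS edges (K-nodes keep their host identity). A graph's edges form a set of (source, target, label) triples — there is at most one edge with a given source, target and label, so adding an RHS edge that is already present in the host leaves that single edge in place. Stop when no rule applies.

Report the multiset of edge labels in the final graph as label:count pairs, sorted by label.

[0] host  ⇒  7 nodes, 10 edges  {0-p->1 1-p->3 1-p->4 1-p->5 1-p->6 2-q->2 3-p->3 4-p->4 5-p->5 6-p->6}
[1] R1 @ {0↦3, 1↦1, 2↦0}  ⇒  6 nodes, 8 edges  {0-p->1 1-p->4 1-p->5 1-p->6 2-q->2 4-p->4 5-p->5 6-p->6}
[2] R1 @ {0↦4, 1↦1, 2↦0}  ⇒  5 nodes, 6 edges  {0-p->1 1-p->5 1-p->6 2-q->2 5-p->5 6-p->6}
[3] R1 @ {0↦5, 1↦1, 2↦0}  ⇒  4 nodes, 4 edges  {0-p->1 1-p->6 2-q->2 6-p->6}
[4] R1 @ {0↦6, 1↦1, 2↦0}  ⇒  3 nodes, 2 edges  {0-p->1 2-q->2}
normal form: no rule applies after step 4
NF edges: [(0, 1, 'p'), (2, 2, 'q')]

Answer: p:1 q:1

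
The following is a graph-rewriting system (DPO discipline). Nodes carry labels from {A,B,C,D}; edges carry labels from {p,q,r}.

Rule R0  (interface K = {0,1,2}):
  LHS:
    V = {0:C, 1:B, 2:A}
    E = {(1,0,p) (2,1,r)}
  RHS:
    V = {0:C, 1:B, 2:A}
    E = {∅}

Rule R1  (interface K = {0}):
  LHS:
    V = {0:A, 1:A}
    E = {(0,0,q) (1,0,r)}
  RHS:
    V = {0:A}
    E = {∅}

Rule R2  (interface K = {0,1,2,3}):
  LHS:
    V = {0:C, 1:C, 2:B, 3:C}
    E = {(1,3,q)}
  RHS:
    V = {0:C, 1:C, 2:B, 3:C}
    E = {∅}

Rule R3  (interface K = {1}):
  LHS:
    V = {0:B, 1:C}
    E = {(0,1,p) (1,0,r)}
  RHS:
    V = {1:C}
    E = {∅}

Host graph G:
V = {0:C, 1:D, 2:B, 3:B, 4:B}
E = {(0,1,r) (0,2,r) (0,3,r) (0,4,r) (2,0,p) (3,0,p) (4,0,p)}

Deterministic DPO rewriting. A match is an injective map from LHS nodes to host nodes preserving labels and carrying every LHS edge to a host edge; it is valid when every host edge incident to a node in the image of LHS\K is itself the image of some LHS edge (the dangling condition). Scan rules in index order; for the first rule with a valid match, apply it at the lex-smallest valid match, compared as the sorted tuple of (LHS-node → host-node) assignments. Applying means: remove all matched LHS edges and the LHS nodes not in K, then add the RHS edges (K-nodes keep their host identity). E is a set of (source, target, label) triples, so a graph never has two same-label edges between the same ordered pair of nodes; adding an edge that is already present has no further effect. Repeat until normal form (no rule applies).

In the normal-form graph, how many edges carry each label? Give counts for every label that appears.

start.  V:5 E:7  edges: 0-r->1 0-r->2 0-r->3 0-r->4 2-p->0 3-p->0 4-p->0
1. fire R3 via {0↦2, 1↦0}  →  V:4 E:5  edges: 0-r->1 0-r->3 0-r->4 3-p->0 4-p->0
2. fire R3 via {0↦3, 1↦0}  →  V:3 E:3  edges: 0-r->1 0-r->4 4-p->0
3. fire R3 via {0↦4, 1↦0}  →  V:2 E:1  edges: 0-r->1
halt: no rule applies after step 3
NF edges: [(0, 1, 'r')]

Answer: r:1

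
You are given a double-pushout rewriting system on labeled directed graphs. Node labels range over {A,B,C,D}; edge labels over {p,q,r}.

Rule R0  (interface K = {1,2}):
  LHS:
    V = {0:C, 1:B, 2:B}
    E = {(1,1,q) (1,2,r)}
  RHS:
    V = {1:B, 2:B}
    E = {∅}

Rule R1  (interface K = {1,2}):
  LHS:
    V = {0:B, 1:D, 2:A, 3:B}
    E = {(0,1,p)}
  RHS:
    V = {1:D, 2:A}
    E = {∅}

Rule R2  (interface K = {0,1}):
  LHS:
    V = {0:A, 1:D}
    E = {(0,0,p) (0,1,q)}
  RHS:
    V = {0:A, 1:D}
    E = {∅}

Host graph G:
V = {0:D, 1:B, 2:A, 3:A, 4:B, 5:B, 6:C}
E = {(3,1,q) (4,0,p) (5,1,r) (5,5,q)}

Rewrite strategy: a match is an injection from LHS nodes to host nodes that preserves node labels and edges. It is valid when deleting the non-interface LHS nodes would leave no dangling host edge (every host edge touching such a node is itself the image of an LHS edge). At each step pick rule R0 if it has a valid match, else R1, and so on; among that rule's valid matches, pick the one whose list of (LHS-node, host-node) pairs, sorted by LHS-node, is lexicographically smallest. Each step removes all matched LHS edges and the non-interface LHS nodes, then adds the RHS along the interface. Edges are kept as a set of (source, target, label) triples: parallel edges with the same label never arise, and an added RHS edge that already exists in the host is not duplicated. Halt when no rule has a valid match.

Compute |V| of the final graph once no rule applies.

Answer: 4

Steps:
[0] host  ⇒  7 nodes, 4 edges  {3-q->1 4-p->0 5-r->1 5-q->5}
[1] R0 @ {0↦6, 1↦5, 2↦1}  ⇒  6 nodes, 2 edges  {3-q->1 4-p->0}
[2] R1 @ {0↦4, 1↦0, 2↦2, 3↦5}  ⇒  4 nodes, 1 edges  {3-q->1}
final graph: no rule applies after step 2
NF nodes: {0:D, 1:B, 2:A, 3:A}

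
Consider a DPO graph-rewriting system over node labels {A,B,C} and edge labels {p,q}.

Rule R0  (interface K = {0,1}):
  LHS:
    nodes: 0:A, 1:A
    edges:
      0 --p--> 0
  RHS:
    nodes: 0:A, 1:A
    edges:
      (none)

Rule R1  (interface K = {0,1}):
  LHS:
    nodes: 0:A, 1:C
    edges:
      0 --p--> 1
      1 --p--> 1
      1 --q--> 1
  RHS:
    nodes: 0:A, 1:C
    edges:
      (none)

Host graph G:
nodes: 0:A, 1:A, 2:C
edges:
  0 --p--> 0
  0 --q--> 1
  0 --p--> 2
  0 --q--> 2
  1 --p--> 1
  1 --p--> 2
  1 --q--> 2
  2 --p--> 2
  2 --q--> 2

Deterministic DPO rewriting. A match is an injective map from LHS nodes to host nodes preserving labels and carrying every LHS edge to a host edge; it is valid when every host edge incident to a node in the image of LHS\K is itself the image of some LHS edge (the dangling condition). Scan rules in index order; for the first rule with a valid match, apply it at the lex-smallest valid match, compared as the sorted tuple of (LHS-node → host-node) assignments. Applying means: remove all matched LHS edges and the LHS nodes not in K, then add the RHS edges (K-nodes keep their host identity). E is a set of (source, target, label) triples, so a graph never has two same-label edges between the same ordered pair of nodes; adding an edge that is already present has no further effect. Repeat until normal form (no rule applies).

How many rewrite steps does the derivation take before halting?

Answer: 3

Derivation:
start.  V:3 E:9  edges: 0-p->0 0-q->1 0-p->2 0-q->2 1-p->1 1-p->2 1-q->2 2-p->2 2-q->2
1. fire R0 via {0↦0, 1↦1}  →  V:3 E:8  edges: 0-q->1 0-p->2 0-q->2 1-p->1 1-p->2 1-q->2 2-p->2 2-q->2
2. fire R0 via {0↦1, 1↦0}  →  V:3 E:7  edges: 0-q->1 0-p->2 0-q->2 1-p->2 1-q->2 2-p->2 2-q->2
3. fire R1 via {0↦0, 1↦2}  →  V:3 E:4  edges: 0-q->1 0-q->2 1-p->2 1-q->2
final graph: no rule applies after step 3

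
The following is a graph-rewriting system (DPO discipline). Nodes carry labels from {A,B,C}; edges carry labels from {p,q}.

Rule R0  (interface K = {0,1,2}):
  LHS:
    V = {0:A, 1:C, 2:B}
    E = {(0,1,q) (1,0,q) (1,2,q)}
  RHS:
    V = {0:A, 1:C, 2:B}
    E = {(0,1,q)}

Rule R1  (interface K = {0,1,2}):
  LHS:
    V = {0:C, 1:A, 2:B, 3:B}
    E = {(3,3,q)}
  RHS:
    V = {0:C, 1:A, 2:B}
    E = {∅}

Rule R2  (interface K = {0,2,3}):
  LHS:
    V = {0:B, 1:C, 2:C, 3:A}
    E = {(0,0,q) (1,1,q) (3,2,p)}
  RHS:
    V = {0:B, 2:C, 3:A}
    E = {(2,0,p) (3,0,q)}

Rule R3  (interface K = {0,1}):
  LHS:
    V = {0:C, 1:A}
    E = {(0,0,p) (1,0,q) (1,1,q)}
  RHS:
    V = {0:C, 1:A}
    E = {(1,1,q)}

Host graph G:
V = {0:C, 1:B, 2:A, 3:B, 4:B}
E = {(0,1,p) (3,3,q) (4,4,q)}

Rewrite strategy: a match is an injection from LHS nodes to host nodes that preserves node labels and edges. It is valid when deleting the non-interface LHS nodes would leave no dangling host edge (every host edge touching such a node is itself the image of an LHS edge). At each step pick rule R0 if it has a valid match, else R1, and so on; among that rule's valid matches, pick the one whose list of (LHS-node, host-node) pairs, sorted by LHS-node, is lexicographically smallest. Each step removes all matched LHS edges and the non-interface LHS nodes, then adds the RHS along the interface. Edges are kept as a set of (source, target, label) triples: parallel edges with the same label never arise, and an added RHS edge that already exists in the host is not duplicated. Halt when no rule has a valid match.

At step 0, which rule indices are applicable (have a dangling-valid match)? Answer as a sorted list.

Answer: [R1]

Steps:
R0: no valid match — LHS pattern not found
R1: 4 valid matches — {0↦0, 1↦2, 2↦1, 3↦3}, {0↦0, 1↦2, 2↦1, 3↦4}, {0↦0, 1↦2, 2↦3, 3↦4} (+1 more)
R2: no valid match — LHS pattern not found
R3: no valid match — LHS pattern not found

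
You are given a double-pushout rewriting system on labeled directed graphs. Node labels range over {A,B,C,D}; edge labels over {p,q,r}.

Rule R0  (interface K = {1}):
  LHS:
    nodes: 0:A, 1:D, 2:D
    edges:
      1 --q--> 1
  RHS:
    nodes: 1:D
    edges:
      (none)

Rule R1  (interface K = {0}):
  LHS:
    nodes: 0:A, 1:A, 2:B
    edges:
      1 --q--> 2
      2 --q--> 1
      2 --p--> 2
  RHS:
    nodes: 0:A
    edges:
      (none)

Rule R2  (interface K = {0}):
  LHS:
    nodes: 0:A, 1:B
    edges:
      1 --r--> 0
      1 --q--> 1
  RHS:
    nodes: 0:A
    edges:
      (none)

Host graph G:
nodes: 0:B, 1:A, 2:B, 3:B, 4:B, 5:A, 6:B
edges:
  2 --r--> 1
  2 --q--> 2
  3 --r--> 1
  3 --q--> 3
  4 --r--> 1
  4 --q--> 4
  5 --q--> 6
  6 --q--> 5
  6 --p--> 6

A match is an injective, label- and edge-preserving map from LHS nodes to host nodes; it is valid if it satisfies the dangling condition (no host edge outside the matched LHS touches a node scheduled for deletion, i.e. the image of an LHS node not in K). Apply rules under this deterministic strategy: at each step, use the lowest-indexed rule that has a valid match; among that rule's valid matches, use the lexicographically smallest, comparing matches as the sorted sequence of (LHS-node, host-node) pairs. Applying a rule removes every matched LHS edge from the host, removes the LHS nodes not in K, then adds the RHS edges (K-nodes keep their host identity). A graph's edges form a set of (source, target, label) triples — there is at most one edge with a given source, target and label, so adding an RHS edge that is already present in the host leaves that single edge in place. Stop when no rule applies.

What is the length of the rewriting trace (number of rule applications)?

Answer: 4

Steps:
[0] host  ⇒  7 nodes, 9 edges  {2-r->1 2-q->2 3-r->1 3-q->3 4-r->1 4-q->4 5-q->6 6-q->5 6-p->6}
[1] R1 @ {0↦1, 1↦5, 2↦6}  ⇒  5 nodes, 6 edges  {2-r->1 2-q->2 3-r->1 3-q->3 4-r->1 4-q->4}
[2] R2 @ {0↦1, 1↦2}  ⇒  4 nodes, 4 edges  {3-r->1 3-q->3 4-r->1 4-q->4}
[3] R2 @ {0↦1, 1↦3}  ⇒  3 nodes, 2 edges  {4-r->1 4-q->4}
[4] R2 @ {0↦1, 1↦4}  ⇒  2 nodes, 0 edges  {∅}
normal form: no rule applies after step 4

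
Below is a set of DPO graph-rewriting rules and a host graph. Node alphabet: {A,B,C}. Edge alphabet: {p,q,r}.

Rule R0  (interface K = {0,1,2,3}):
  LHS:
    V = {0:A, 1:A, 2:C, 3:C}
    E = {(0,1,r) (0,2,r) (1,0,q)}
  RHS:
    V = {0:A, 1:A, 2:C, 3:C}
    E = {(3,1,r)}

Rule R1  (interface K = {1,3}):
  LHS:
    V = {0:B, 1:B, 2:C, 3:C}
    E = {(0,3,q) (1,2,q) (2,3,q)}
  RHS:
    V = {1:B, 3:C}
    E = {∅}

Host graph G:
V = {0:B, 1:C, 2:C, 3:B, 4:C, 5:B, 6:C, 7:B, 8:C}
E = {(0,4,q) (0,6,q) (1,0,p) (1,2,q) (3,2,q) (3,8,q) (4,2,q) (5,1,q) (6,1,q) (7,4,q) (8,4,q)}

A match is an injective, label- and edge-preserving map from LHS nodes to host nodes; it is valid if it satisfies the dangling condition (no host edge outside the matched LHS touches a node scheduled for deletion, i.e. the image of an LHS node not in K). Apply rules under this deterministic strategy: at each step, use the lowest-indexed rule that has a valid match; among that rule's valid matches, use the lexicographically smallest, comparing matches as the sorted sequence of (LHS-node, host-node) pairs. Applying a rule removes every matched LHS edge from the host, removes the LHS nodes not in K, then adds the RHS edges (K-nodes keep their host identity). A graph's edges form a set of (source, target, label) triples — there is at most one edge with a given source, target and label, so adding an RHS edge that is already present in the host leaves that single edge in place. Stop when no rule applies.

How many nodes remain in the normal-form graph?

Answer: 3

Steps:
initial: |V|=9 |E|=11  E = 0-q->4 0-q->6 1-p->0 1-q->2 3-q->2 3-q->8 4-q->2 5-q->1 6-q->1 7-q->4 8-q->4
step 1: apply R1 at {0↦5, 1↦0, 2↦6, 3↦1}  → |V|=7 |E|=8  E = 0-q->4 1-p->0 1-q->2 3-q->2 3-q->8 4-q->2 7-q->4 8-q->4
step 2: apply R1 at {0↦7, 1↦3, 2↦8, 3↦4}  → |V|=5 |E|=5  E = 0-q->4 1-p->0 1-q->2 3-q->2 4-q->2
step 3: apply R1 at {0↦3, 1↦0, 2↦4, 3↦2}  → |V|=3 |E|=2  E = 1-p->0 1-q->2
normal form: no rule applies after step 3
NF nodes: {0:B, 1:C, 2:C}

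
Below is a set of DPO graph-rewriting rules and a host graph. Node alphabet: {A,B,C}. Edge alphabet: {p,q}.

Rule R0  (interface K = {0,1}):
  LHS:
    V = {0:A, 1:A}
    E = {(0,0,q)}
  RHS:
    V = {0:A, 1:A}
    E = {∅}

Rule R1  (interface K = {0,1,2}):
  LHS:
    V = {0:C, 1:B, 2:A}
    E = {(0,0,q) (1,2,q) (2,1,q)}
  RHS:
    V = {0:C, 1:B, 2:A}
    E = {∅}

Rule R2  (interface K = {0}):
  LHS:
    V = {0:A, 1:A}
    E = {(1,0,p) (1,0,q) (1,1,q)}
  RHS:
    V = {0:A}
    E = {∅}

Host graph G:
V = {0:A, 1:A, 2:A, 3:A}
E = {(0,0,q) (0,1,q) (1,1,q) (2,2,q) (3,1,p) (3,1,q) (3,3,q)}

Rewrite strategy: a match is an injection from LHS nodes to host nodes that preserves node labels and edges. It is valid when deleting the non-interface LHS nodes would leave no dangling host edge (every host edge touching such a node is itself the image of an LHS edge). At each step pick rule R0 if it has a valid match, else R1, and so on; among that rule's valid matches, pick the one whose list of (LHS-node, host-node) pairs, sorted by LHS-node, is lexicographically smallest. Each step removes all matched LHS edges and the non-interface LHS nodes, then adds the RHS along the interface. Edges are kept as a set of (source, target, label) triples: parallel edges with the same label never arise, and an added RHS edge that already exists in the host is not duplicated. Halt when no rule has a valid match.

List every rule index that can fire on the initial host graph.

Answer: [R0,R2]

Rewrite trace:
R0: 12 valid matches — {0↦0, 1↦1}, {0↦0, 1↦2}, {0↦0, 1↦3} (+9 more)
R1: no valid match — LHS pattern not found
R2: 1 valid match — {0↦1, 1↦3}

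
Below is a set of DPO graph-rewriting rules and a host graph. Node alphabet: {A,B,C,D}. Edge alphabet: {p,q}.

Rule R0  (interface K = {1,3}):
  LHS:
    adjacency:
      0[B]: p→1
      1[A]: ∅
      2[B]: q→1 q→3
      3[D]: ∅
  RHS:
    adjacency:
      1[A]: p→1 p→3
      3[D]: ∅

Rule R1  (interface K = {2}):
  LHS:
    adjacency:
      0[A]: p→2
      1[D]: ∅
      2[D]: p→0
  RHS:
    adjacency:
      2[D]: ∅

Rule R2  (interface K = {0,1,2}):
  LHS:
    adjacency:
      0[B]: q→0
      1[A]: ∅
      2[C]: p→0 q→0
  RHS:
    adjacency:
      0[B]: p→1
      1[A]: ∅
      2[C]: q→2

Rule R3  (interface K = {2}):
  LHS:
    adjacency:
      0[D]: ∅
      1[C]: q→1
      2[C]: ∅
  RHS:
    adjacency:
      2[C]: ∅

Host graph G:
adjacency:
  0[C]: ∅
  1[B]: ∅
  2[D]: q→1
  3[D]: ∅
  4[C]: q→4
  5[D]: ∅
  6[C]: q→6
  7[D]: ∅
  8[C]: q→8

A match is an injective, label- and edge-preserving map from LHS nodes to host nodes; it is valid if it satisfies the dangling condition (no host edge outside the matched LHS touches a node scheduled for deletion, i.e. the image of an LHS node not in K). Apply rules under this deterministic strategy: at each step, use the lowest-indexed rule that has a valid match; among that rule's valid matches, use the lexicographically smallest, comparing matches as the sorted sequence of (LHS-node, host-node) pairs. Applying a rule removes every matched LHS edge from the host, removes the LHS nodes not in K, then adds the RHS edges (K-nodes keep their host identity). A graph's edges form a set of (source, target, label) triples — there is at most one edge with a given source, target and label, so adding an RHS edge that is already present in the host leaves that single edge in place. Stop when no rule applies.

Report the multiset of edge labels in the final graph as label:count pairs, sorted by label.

Answer: q:1

Steps:
initial: |V|=9 |E|=4  E = 2-q->1 4-q->4 6-q->6 8-q->8
step 1: apply R3 at {0↦3, 1↦4, 2↦0}  → |V|=7 |E|=3  E = 2-q->1 6-q->6 8-q->8
step 2: apply R3 at {0↦5, 1↦6, 2↦0}  → |V|=5 |E|=2  E = 2-q->1 8-q->8
step 3: apply R3 at {0↦7, 1↦8, 2↦0}  → |V|=3 |E|=1  E = 2-q->1
halt: no rule applies after step 3
NF edges: [(2, 1, 'q')]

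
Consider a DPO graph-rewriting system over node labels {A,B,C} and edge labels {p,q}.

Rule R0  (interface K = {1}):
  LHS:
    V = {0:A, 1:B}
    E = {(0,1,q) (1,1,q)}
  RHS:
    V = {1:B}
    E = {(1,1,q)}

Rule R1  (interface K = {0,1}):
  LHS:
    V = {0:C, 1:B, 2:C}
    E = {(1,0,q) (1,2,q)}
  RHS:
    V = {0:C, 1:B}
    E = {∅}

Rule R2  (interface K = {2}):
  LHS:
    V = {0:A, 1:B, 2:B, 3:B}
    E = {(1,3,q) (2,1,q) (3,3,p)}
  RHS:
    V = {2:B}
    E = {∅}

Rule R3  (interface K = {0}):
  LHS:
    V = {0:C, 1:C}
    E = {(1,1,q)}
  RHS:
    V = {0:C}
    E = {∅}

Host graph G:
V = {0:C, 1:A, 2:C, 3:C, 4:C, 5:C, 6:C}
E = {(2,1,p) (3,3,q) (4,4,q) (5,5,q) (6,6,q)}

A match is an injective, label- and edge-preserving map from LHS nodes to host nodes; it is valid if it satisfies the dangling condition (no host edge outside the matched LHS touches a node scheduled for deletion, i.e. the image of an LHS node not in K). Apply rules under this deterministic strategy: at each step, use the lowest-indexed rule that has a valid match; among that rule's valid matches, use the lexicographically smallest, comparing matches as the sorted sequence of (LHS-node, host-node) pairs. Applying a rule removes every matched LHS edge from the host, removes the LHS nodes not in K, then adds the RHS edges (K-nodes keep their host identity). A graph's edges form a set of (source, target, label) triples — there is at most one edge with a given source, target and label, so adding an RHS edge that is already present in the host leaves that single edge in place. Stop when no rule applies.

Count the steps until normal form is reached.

start.  V:7 E:5  edges: 2-p->1 3-q->3 4-q->4 5-q->5 6-q->6
1. fire R3 via {0↦0, 1↦3}  →  V:6 E:4  edges: 2-p->1 4-q->4 5-q->5 6-q->6
2. fire R3 via {0↦0, 1↦4}  →  V:5 E:3  edges: 2-p->1 5-q->5 6-q->6
3. fire R3 via {0↦0, 1↦5}  →  V:4 E:2  edges: 2-p->1 6-q->6
4. fire R3 via {0↦0, 1↦6}  →  V:3 E:1  edges: 2-p->1
halt: no rule applies after step 4

Answer: 4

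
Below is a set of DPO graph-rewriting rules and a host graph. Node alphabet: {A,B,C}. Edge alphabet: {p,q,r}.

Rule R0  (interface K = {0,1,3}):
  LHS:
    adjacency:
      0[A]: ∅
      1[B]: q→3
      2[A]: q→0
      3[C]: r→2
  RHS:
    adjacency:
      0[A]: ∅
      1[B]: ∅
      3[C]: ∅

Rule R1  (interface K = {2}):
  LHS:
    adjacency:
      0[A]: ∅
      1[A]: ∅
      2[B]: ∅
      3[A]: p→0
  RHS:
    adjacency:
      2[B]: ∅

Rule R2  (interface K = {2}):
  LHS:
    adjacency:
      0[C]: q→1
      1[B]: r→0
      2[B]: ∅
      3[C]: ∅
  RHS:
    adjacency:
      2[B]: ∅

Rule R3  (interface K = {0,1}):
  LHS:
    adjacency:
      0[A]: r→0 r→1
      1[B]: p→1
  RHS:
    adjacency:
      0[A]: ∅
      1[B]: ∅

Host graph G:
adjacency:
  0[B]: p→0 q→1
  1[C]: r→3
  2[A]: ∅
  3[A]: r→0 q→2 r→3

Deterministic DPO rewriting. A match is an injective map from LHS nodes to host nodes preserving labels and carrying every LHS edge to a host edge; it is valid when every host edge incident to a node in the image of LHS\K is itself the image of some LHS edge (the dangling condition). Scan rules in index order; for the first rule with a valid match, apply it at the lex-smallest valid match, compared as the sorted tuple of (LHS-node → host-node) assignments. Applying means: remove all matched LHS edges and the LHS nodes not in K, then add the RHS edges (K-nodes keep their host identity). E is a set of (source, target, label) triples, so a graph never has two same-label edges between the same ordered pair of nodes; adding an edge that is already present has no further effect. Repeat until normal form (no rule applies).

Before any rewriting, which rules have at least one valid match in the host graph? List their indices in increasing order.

R0: no valid match — 1 raw match, all fail dangling condition
R1: no valid match — LHS pattern not found
R2: no valid match — LHS pattern not found
R3: 1 valid match — {0↦3, 1↦0}

Answer: [R3]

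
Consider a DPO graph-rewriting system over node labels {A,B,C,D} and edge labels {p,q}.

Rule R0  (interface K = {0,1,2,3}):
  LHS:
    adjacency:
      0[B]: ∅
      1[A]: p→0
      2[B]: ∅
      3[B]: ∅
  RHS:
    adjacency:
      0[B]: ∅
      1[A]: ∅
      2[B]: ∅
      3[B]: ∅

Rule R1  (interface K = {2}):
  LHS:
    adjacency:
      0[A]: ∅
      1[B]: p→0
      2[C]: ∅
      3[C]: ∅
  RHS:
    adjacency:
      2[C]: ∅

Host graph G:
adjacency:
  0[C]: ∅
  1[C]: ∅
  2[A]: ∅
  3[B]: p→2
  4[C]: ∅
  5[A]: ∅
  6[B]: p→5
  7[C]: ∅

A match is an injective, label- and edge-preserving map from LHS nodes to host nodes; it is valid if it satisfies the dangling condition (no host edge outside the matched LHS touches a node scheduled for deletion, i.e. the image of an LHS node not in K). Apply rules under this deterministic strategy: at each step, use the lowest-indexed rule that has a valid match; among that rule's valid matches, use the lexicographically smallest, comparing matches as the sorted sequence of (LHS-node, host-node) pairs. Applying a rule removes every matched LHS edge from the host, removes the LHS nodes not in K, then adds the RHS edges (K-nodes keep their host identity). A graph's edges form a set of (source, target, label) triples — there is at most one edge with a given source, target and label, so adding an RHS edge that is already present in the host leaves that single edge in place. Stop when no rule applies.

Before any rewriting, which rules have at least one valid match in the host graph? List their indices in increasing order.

R0: no valid match — LHS pattern not found
R1: 24 valid matches — {0↦2, 1↦3, 2↦0, 3↦1}, {0↦2, 1↦3, 2↦0, 3↦4}, {0↦2, 1↦3, 2↦0, 3↦7} (+21 more)

Answer: [R1]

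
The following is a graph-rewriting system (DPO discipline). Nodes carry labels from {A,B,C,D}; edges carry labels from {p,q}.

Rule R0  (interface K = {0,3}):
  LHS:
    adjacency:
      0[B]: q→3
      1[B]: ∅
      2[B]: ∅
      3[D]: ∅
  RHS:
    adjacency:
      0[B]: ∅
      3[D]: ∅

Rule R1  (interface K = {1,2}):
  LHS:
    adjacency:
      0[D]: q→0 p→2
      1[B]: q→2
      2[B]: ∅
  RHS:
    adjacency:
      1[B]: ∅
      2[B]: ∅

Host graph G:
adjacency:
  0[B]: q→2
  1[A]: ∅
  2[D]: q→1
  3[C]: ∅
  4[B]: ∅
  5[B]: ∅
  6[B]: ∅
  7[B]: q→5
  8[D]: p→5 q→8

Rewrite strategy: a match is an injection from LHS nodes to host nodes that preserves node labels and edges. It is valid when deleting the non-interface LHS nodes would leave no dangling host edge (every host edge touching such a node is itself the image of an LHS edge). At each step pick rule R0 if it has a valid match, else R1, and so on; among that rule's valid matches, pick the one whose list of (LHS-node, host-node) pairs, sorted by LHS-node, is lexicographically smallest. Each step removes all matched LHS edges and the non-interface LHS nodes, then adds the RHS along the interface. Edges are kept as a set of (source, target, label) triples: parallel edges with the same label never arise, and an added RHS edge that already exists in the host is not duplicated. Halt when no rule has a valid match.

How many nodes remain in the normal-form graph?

start.  V:9 E:5  edges: 0-q->2 2-q->1 7-q->5 8-p->5 8-q->8
1. fire R0 via {0↦0, 1↦4, 2↦6, 3↦2}  →  V:7 E:4  edges: 2-q->1 7-q->5 8-p->5 8-q->8
2. fire R1 via {0↦8, 1↦7, 2↦5}  →  V:6 E:1  edges: 2-q->1
final graph: no rule applies after step 2
NF nodes: {0:B, 1:A, 2:D, 3:C, 5:B, 7:B}

Answer: 6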